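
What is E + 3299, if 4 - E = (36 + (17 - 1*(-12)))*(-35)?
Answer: 5578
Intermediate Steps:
E = 2279 (E = 4 - (36 + (17 - 1*(-12)))*(-35) = 4 - (36 + (17 + 12))*(-35) = 4 - (36 + 29)*(-35) = 4 - 65*(-35) = 4 - 1*(-2275) = 4 + 2275 = 2279)
E + 3299 = 2279 + 3299 = 5578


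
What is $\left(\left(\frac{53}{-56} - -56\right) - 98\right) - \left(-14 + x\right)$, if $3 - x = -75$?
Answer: $- \frac{5989}{56} \approx -106.95$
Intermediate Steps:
$x = 78$ ($x = 3 - -75 = 3 + 75 = 78$)
$\left(\left(\frac{53}{-56} - -56\right) - 98\right) - \left(-14 + x\right) = \left(\left(\frac{53}{-56} - -56\right) - 98\right) + \left(14 - 78\right) = \left(\left(53 \left(- \frac{1}{56}\right) + 56\right) - 98\right) + \left(14 - 78\right) = \left(\left(- \frac{53}{56} + 56\right) - 98\right) - 64 = \left(\frac{3083}{56} - 98\right) - 64 = - \frac{2405}{56} - 64 = - \frac{5989}{56}$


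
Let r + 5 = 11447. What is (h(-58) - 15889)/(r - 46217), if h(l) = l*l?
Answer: 501/1391 ≈ 0.36017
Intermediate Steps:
h(l) = l²
r = 11442 (r = -5 + 11447 = 11442)
(h(-58) - 15889)/(r - 46217) = ((-58)² - 15889)/(11442 - 46217) = (3364 - 15889)/(-34775) = -12525*(-1/34775) = 501/1391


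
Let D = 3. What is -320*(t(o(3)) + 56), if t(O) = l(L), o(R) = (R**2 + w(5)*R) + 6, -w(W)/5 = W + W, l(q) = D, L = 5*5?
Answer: -18880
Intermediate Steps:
L = 25
l(q) = 3
w(W) = -10*W (w(W) = -5*(W + W) = -10*W)
o(R) = 6 + R**2 - 50*R (o(R) = (R**2 + (-10*5)*R) + 6 = (R**2 - 50*R) + 6 = 6 + R**2 - 50*R)
t(O) = 3
-320*(t(o(3)) + 56) = -320*(3 + 56) = -320*59 = -18880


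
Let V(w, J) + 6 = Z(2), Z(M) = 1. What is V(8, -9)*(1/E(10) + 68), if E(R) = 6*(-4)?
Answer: -8155/24 ≈ -339.79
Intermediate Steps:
E(R) = -24
V(w, J) = -5 (V(w, J) = -6 + 1 = -5)
V(8, -9)*(1/E(10) + 68) = -5*(1/(-24) + 68) = -5*(-1/24 + 68) = -5*1631/24 = -8155/24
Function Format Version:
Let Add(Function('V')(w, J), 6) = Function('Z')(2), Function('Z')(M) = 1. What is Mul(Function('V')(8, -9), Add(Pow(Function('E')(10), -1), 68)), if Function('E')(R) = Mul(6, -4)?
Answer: Rational(-8155, 24) ≈ -339.79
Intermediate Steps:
Function('E')(R) = -24
Function('V')(w, J) = -5 (Function('V')(w, J) = Add(-6, 1) = -5)
Mul(Function('V')(8, -9), Add(Pow(Function('E')(10), -1), 68)) = Mul(-5, Add(Pow(-24, -1), 68)) = Mul(-5, Add(Rational(-1, 24), 68)) = Mul(-5, Rational(1631, 24)) = Rational(-8155, 24)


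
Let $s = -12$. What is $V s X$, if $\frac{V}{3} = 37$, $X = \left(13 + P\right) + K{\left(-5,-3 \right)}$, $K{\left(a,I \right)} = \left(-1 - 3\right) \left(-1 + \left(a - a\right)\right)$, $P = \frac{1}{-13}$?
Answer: $- \frac{293040}{13} \approx -22542.0$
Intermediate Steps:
$P = - \frac{1}{13} \approx -0.076923$
$K{\left(a,I \right)} = 4$ ($K{\left(a,I \right)} = - 4 \left(-1 + 0\right) = \left(-4\right) \left(-1\right) = 4$)
$X = \frac{220}{13}$ ($X = \left(13 - \frac{1}{13}\right) + 4 = \frac{168}{13} + 4 = \frac{220}{13} \approx 16.923$)
$V = 111$ ($V = 3 \cdot 37 = 111$)
$V s X = 111 \left(-12\right) \frac{220}{13} = \left(-1332\right) \frac{220}{13} = - \frac{293040}{13}$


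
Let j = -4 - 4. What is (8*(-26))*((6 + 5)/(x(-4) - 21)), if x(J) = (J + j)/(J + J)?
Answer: 352/3 ≈ 117.33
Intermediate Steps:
j = -8
x(J) = (-8 + J)/(2*J) (x(J) = (J - 8)/(J + J) = (-8 + J)/((2*J)) = (-8 + J)*(1/(2*J)) = (-8 + J)/(2*J))
(8*(-26))*((6 + 5)/(x(-4) - 21)) = (8*(-26))*((6 + 5)/((1/2)*(-8 - 4)/(-4) - 21)) = -2288/((1/2)*(-1/4)*(-12) - 21) = -2288/(3/2 - 21) = -2288/(-39/2) = -2288*(-2)/39 = -208*(-22/39) = 352/3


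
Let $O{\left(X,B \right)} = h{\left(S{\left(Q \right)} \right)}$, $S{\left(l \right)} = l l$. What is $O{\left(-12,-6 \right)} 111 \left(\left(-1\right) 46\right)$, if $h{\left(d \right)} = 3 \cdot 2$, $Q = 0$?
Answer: $-30636$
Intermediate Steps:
$S{\left(l \right)} = l^{2}$
$h{\left(d \right)} = 6$
$O{\left(X,B \right)} = 6$
$O{\left(-12,-6 \right)} 111 \left(\left(-1\right) 46\right) = 6 \cdot 111 \left(\left(-1\right) 46\right) = 666 \left(-46\right) = -30636$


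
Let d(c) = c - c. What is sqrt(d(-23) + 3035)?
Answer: sqrt(3035) ≈ 55.091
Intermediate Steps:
d(c) = 0
sqrt(d(-23) + 3035) = sqrt(0 + 3035) = sqrt(3035)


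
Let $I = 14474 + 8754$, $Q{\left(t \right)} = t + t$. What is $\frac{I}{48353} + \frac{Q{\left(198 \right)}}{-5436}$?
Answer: $\frac{2975545}{7301303} \approx 0.40754$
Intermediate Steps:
$Q{\left(t \right)} = 2 t$
$I = 23228$
$\frac{I}{48353} + \frac{Q{\left(198 \right)}}{-5436} = \frac{23228}{48353} + \frac{2 \cdot 198}{-5436} = 23228 \cdot \frac{1}{48353} + 396 \left(- \frac{1}{5436}\right) = \frac{23228}{48353} - \frac{11}{151} = \frac{2975545}{7301303}$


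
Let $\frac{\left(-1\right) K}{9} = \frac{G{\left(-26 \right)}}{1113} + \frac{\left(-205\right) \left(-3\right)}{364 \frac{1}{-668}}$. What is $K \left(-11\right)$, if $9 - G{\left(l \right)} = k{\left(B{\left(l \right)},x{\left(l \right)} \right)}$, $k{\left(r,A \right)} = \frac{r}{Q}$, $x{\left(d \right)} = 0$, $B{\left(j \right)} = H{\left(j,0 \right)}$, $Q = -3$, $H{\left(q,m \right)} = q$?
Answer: $- \frac{538892992}{4823} \approx -1.1173 \cdot 10^{5}$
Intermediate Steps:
$B{\left(j \right)} = j$
$k{\left(r,A \right)} = - \frac{r}{3}$ ($k{\left(r,A \right)} = \frac{r}{-3} = r \left(- \frac{1}{3}\right) = - \frac{r}{3}$)
$G{\left(l \right)} = 9 + \frac{l}{3}$ ($G{\left(l \right)} = 9 - - \frac{l}{3} = 9 + \frac{l}{3}$)
$K = \frac{48990272}{4823}$ ($K = - 9 \left(\frac{9 + \frac{1}{3} \left(-26\right)}{1113} + \frac{\left(-205\right) \left(-3\right)}{364 \frac{1}{-668}}\right) = - 9 \left(\left(9 - \frac{26}{3}\right) \frac{1}{1113} + \frac{615}{364 \left(- \frac{1}{668}\right)}\right) = - 9 \left(\frac{1}{3} \cdot \frac{1}{1113} + \frac{615}{- \frac{91}{167}}\right) = - 9 \left(\frac{1}{3339} + 615 \left(- \frac{167}{91}\right)\right) = - 9 \left(\frac{1}{3339} - \frac{102705}{91}\right) = \left(-9\right) \left(- \frac{48990272}{43407}\right) = \frac{48990272}{4823} \approx 10158.0$)
$K \left(-11\right) = \frac{48990272}{4823} \left(-11\right) = - \frac{538892992}{4823}$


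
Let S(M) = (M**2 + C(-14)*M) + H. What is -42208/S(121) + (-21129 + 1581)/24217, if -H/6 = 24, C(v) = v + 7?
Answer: -644490668/165281025 ≈ -3.8994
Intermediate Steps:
C(v) = 7 + v
H = -144 (H = -6*24 = -144)
S(M) = -144 + M**2 - 7*M (S(M) = (M**2 + (7 - 14)*M) - 144 = (M**2 - 7*M) - 144 = -144 + M**2 - 7*M)
-42208/S(121) + (-21129 + 1581)/24217 = -42208/(-144 + 121**2 - 7*121) + (-21129 + 1581)/24217 = -42208/(-144 + 14641 - 847) - 19548*1/24217 = -42208/13650 - 19548/24217 = -42208*1/13650 - 19548/24217 = -21104/6825 - 19548/24217 = -644490668/165281025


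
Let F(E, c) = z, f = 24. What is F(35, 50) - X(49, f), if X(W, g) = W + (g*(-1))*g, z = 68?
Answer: 595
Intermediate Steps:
F(E, c) = 68
X(W, g) = W - g**2 (X(W, g) = W + (-g)*g = W - g**2)
F(35, 50) - X(49, f) = 68 - (49 - 1*24**2) = 68 - (49 - 1*576) = 68 - (49 - 576) = 68 - 1*(-527) = 68 + 527 = 595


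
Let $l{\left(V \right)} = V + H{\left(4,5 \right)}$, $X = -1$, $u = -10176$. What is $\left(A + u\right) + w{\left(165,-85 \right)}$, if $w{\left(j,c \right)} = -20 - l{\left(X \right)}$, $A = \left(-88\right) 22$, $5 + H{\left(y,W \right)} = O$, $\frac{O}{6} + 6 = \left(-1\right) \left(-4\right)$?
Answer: $-12114$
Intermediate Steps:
$O = -12$ ($O = -36 + 6 \left(\left(-1\right) \left(-4\right)\right) = -36 + 6 \cdot 4 = -36 + 24 = -12$)
$H{\left(y,W \right)} = -17$ ($H{\left(y,W \right)} = -5 - 12 = -17$)
$A = -1936$
$l{\left(V \right)} = -17 + V$ ($l{\left(V \right)} = V - 17 = -17 + V$)
$w{\left(j,c \right)} = -2$ ($w{\left(j,c \right)} = -20 - \left(-17 - 1\right) = -20 - -18 = -20 + 18 = -2$)
$\left(A + u\right) + w{\left(165,-85 \right)} = \left(-1936 - 10176\right) - 2 = -12112 - 2 = -12114$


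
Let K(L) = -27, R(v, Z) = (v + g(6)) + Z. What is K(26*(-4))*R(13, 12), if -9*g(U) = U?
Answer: -657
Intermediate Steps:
g(U) = -U/9
R(v, Z) = -⅔ + Z + v (R(v, Z) = (v - ⅑*6) + Z = (v - ⅔) + Z = (-⅔ + v) + Z = -⅔ + Z + v)
K(26*(-4))*R(13, 12) = -27*(-⅔ + 12 + 13) = -27*73/3 = -657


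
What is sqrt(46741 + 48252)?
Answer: sqrt(94993) ≈ 308.21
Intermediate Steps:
sqrt(46741 + 48252) = sqrt(94993)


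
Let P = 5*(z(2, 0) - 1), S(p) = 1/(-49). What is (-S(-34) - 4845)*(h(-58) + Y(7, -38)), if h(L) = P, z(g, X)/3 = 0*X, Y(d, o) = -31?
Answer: 8546544/49 ≈ 1.7442e+5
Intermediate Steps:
S(p) = -1/49
z(g, X) = 0 (z(g, X) = 3*(0*X) = 3*0 = 0)
P = -5 (P = 5*(0 - 1) = 5*(-1) = -5)
h(L) = -5
(-S(-34) - 4845)*(h(-58) + Y(7, -38)) = (-1*(-1/49) - 4845)*(-5 - 31) = (1/49 - 4845)*(-36) = -237404/49*(-36) = 8546544/49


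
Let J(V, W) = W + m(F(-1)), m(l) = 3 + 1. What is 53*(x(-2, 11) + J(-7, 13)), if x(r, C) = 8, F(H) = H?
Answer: 1325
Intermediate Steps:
m(l) = 4
J(V, W) = 4 + W (J(V, W) = W + 4 = 4 + W)
53*(x(-2, 11) + J(-7, 13)) = 53*(8 + (4 + 13)) = 53*(8 + 17) = 53*25 = 1325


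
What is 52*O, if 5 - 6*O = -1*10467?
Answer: 272272/3 ≈ 90757.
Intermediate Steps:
O = 5236/3 (O = ⅚ - (-1)*10467/6 = ⅚ - ⅙*(-10467) = ⅚ + 3489/2 = 5236/3 ≈ 1745.3)
52*O = 52*(5236/3) = 272272/3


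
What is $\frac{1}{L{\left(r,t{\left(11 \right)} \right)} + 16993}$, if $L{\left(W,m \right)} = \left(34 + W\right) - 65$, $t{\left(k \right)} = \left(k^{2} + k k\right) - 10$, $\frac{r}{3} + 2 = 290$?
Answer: $\frac{1}{17826} \approx 5.6098 \cdot 10^{-5}$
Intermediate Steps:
$r = 864$ ($r = -6 + 3 \cdot 290 = -6 + 870 = 864$)
$t{\left(k \right)} = -10 + 2 k^{2}$ ($t{\left(k \right)} = \left(k^{2} + k^{2}\right) - 10 = 2 k^{2} - 10 = -10 + 2 k^{2}$)
$L{\left(W,m \right)} = -31 + W$
$\frac{1}{L{\left(r,t{\left(11 \right)} \right)} + 16993} = \frac{1}{\left(-31 + 864\right) + 16993} = \frac{1}{833 + 16993} = \frac{1}{17826}$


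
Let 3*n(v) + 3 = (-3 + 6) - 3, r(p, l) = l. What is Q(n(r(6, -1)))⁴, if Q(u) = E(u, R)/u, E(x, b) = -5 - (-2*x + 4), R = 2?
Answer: 14641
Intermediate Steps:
n(v) = -1 (n(v) = -1 + ((-3 + 6) - 3)/3 = -1 + (3 - 3)/3 = -1 + (⅓)*0 = -1 + 0 = -1)
E(x, b) = -9 + 2*x (E(x, b) = -5 - (4 - 2*x) = -5 + (-4 + 2*x) = -9 + 2*x)
Q(u) = (-9 + 2*u)/u
Q(n(r(6, -1)))⁴ = (2 - 9/(-1))⁴ = (2 - 9*(-1))⁴ = (2 + 9)⁴ = 11⁴ = 14641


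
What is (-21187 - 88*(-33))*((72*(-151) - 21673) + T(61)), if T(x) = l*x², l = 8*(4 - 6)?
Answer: 1683516923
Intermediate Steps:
l = -16 (l = 8*(-2) = -16)
T(x) = -16*x²
(-21187 - 88*(-33))*((72*(-151) - 21673) + T(61)) = (-21187 - 88*(-33))*((72*(-151) - 21673) - 16*61²) = (-21187 + 2904)*((-10872 - 21673) - 16*3721) = -18283*(-32545 - 59536) = -18283*(-92081) = 1683516923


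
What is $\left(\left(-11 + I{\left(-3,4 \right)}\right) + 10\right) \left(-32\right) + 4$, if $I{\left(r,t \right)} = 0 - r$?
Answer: $-60$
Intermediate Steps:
$I{\left(r,t \right)} = - r$
$\left(\left(-11 + I{\left(-3,4 \right)}\right) + 10\right) \left(-32\right) + 4 = \left(\left(-11 - -3\right) + 10\right) \left(-32\right) + 4 = \left(\left(-11 + 3\right) + 10\right) \left(-32\right) + 4 = \left(-8 + 10\right) \left(-32\right) + 4 = 2 \left(-32\right) + 4 = -64 + 4 = -60$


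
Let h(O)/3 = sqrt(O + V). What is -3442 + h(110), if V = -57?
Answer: -3442 + 3*sqrt(53) ≈ -3420.2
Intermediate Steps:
h(O) = 3*sqrt(-57 + O) (h(O) = 3*sqrt(O - 57) = 3*sqrt(-57 + O))
-3442 + h(110) = -3442 + 3*sqrt(-57 + 110) = -3442 + 3*sqrt(53)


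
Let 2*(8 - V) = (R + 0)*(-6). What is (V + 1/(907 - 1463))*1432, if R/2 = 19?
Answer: 24283498/139 ≈ 1.7470e+5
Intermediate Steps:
R = 38 (R = 2*19 = 38)
V = 122 (V = 8 - (38 + 0)*(-6)/2 = 8 - 19*(-6) = 8 - ½*(-228) = 8 + 114 = 122)
(V + 1/(907 - 1463))*1432 = (122 + 1/(907 - 1463))*1432 = (122 + 1/(-556))*1432 = (122 - 1/556)*1432 = (67831/556)*1432 = 24283498/139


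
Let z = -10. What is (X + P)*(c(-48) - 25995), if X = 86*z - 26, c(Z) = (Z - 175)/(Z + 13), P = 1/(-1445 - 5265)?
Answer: 2703819687861/117425 ≈ 2.3026e+7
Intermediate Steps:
P = -1/6710 (P = 1/(-6710) = -1/6710 ≈ -0.00014903)
c(Z) = (-175 + Z)/(13 + Z)
X = -886 (X = 86*(-10) - 26 = -860 - 26 = -886)
(X + P)*(c(-48) - 25995) = (-886 - 1/6710)*((-175 - 48)/(13 - 48) - 25995) = -5945061*(-223/(-35) - 25995)/6710 = -5945061*(-1/35*(-223) - 25995)/6710 = -5945061*(223/35 - 25995)/6710 = -5945061/6710*(-909602/35) = 2703819687861/117425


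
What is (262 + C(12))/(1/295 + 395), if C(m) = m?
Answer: 40415/58263 ≈ 0.69366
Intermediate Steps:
(262 + C(12))/(1/295 + 395) = (262 + 12)/(1/295 + 395) = 274/(1/295 + 395) = 274/(116526/295) = 274*(295/116526) = 40415/58263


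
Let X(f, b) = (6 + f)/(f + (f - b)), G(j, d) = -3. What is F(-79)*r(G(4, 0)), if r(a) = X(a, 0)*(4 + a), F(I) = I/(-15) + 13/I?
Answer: -3023/1185 ≈ -2.5511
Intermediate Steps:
F(I) = 13/I - I/15 (F(I) = I*(-1/15) + 13/I = -I/15 + 13/I = 13/I - I/15)
X(f, b) = (6 + f)/(-b + 2*f)
r(a) = -(-6 - a)*(4 + a)/(2*a) (r(a) = ((-6 - a)/(0 - 2*a))*(4 + a) = ((-6 - a)/((-2*a)))*(4 + a) = ((-1/(2*a))*(-6 - a))*(4 + a) = (-(-6 - a)/(2*a))*(4 + a) = -(-6 - a)*(4 + a)/(2*a))
F(-79)*r(G(4, 0)) = (13/(-79) - 1/15*(-79))*(5 + (½)*(-3) + 12/(-3)) = (13*(-1/79) + 79/15)*(5 - 3/2 + 12*(-⅓)) = (-13/79 + 79/15)*(5 - 3/2 - 4) = (6046/1185)*(-½) = -3023/1185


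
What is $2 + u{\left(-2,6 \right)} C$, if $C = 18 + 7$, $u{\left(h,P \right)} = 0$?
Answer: $2$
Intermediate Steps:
$C = 25$
$2 + u{\left(-2,6 \right)} C = 2 + 0 \cdot 25 = 2 + 0 = 2$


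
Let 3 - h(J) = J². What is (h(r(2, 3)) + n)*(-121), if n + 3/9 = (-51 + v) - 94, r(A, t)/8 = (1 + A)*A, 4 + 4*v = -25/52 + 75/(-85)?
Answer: 3141756167/10608 ≈ 2.9617e+5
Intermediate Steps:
v = -4741/3536 (v = -1 + (-25/52 + 75/(-85))/4 = -1 + (-25*1/52 + 75*(-1/85))/4 = -1 + (-25/52 - 15/17)/4 = -1 + (¼)*(-1205/884) = -1 - 1205/3536 = -4741/3536 ≈ -1.3408)
r(A, t) = 8*A*(1 + A) (r(A, t) = 8*((1 + A)*A) = 8*(A*(1 + A)) = 8*A*(1 + A))
h(J) = 3 - J²
n = -1555919/10608 (n = -⅓ + ((-51 - 4741/3536) - 94) = -⅓ + (-185077/3536 - 94) = -⅓ - 517461/3536 = -1555919/10608 ≈ -146.67)
(h(r(2, 3)) + n)*(-121) = ((3 - (8*2*(1 + 2))²) - 1555919/10608)*(-121) = ((3 - (8*2*3)²) - 1555919/10608)*(-121) = ((3 - 1*48²) - 1555919/10608)*(-121) = ((3 - 1*2304) - 1555919/10608)*(-121) = ((3 - 2304) - 1555919/10608)*(-121) = (-2301 - 1555919/10608)*(-121) = -25964927/10608*(-121) = 3141756167/10608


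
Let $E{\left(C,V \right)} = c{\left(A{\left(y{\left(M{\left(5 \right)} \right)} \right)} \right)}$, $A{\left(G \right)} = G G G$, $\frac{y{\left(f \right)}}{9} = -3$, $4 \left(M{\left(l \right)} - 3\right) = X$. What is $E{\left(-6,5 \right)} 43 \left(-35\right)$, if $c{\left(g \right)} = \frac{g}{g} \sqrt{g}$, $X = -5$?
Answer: $- 121905 i \sqrt{3} \approx - 2.1115 \cdot 10^{5} i$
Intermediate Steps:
$M{\left(l \right)} = \frac{7}{4}$ ($M{\left(l \right)} = 3 + \frac{1}{4} \left(-5\right) = 3 - \frac{5}{4} = \frac{7}{4}$)
$y{\left(f \right)} = -27$ ($y{\left(f \right)} = 9 \left(-3\right) = -27$)
$A{\left(G \right)} = G^{3}$ ($A{\left(G \right)} = G^{2} G = G^{3}$)
$c{\left(g \right)} = \sqrt{g}$ ($c{\left(g \right)} = 1 \sqrt{g} = \sqrt{g}$)
$E{\left(C,V \right)} = 81 i \sqrt{3}$ ($E{\left(C,V \right)} = \sqrt{\left(-27\right)^{3}} = \sqrt{-19683} = 81 i \sqrt{3}$)
$E{\left(-6,5 \right)} 43 \left(-35\right) = 81 i \sqrt{3} \cdot 43 \left(-35\right) = 3483 i \sqrt{3} \left(-35\right) = - 121905 i \sqrt{3}$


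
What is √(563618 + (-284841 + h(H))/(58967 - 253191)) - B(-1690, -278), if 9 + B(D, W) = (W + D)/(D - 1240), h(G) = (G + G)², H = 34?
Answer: 12201/1465 + √1328837182536211/48556 ≈ 759.07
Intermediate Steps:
h(G) = 4*G² (h(G) = (2*G)² = 4*G²)
B(D, W) = -9 + (D + W)/(-1240 + D) (B(D, W) = -9 + (W + D)/(D - 1240) = -9 + (D + W)/(-1240 + D))
√(563618 + (-284841 + h(H))/(58967 - 253191)) - B(-1690, -278) = √(563618 + (-284841 + 4*34²)/(58967 - 253191)) - (11160 - 278 - 8*(-1690))/(-1240 - 1690) = √(563618 + (-284841 + 4*1156)/(-194224)) - (11160 - 278 + 13520)/(-2930) = √(563618 + (-284841 + 4624)*(-1/194224)) - (-1)*24402/2930 = √(563618 - 280217*(-1/194224)) - 1*(-12201/1465) = √(563618 + 280217/194224) + 12201/1465 = √(109468422649/194224) + 12201/1465 = √1328837182536211/48556 + 12201/1465 = 12201/1465 + √1328837182536211/48556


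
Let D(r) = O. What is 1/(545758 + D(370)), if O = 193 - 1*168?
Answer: 1/545783 ≈ 1.8322e-6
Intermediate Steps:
O = 25 (O = 193 - 168 = 25)
D(r) = 25
1/(545758 + D(370)) = 1/(545758 + 25) = 1/545783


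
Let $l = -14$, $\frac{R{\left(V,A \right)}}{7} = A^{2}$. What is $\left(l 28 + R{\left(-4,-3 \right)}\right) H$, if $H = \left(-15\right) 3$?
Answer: $14805$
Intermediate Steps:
$R{\left(V,A \right)} = 7 A^{2}$
$H = -45$
$\left(l 28 + R{\left(-4,-3 \right)}\right) H = \left(\left(-14\right) 28 + 7 \left(-3\right)^{2}\right) \left(-45\right) = \left(-392 + 7 \cdot 9\right) \left(-45\right) = \left(-392 + 63\right) \left(-45\right) = \left(-329\right) \left(-45\right) = 14805$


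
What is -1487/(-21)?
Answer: 1487/21 ≈ 70.810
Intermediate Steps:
-1487/(-21) = -1487*(-1/21) = 1487/21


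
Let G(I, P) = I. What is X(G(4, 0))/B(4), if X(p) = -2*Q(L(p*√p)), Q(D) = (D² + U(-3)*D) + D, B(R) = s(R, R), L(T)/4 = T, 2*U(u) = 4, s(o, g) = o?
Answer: -560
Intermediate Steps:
U(u) = 2 (U(u) = (½)*4 = 2)
L(T) = 4*T
B(R) = R
Q(D) = D² + 3*D (Q(D) = (D² + 2*D) + D = D² + 3*D)
X(p) = -8*p^(3/2)*(3 + 4*p^(3/2)) (X(p) = -2*4*(p*√p)*(3 + 4*(p*√p)) = -2*4*p^(3/2)*(3 + 4*p^(3/2)) = -8*p^(3/2)*(3 + 4*p^(3/2)))
X(G(4, 0))/B(4) = (-32*4³ - 24*4^(3/2))/4 = (-32*64 - 24*8)*(¼) = (-2048 - 192)*(¼) = -2240*¼ = -560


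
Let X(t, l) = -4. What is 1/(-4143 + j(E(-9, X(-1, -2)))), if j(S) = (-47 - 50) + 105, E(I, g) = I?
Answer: -1/4135 ≈ -0.00024184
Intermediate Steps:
j(S) = 8 (j(S) = -97 + 105 = 8)
1/(-4143 + j(E(-9, X(-1, -2)))) = 1/(-4143 + 8) = 1/(-4135) = -1/4135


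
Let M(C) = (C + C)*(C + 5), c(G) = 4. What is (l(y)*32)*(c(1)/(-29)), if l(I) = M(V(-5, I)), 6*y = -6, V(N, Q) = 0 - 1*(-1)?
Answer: -1536/29 ≈ -52.966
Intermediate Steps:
V(N, Q) = 1 (V(N, Q) = 0 + 1 = 1)
M(C) = 2*C*(5 + C) (M(C) = (2*C)*(5 + C) = 2*C*(5 + C))
y = -1 (y = (⅙)*(-6) = -1)
l(I) = 12 (l(I) = 2*1*(5 + 1) = 2*1*6 = 12)
(l(y)*32)*(c(1)/(-29)) = (12*32)*(4/(-29)) = 384*(4*(-1/29)) = 384*(-4/29) = -1536/29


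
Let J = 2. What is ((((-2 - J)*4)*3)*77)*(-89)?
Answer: 328944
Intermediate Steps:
((((-2 - J)*4)*3)*77)*(-89) = ((((-2 - 1*2)*4)*3)*77)*(-89) = ((((-2 - 2)*4)*3)*77)*(-89) = ((-4*4*3)*77)*(-89) = (-16*3*77)*(-89) = -48*77*(-89) = -3696*(-89) = 328944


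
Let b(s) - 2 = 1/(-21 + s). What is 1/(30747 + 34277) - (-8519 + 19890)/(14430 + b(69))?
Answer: -35489926655/45044530688 ≈ -0.78789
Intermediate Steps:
b(s) = 2 + 1/(-21 + s)
1/(30747 + 34277) - (-8519 + 19890)/(14430 + b(69)) = 1/(30747 + 34277) - (-8519 + 19890)/(14430 + (-41 + 2*69)/(-21 + 69)) = 1/65024 - 11371/(14430 + (-41 + 138)/48) = 1/65024 - 11371/(14430 + (1/48)*97) = 1/65024 - 11371/(14430 + 97/48) = 1/65024 - 11371/692737/48 = 1/65024 - 11371*48/692737 = 1/65024 - 1*545808/692737 = 1/65024 - 545808/692737 = -35489926655/45044530688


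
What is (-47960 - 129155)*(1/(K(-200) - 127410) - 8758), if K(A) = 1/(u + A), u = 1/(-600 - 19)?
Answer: 24467408347481656045/15773486029 ≈ 1.5512e+9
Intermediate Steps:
u = -1/619 (u = 1/(-619) = -1/619 ≈ -0.0016155)
K(A) = 1/(-1/619 + A)
(-47960 - 129155)*(1/(K(-200) - 127410) - 8758) = (-47960 - 129155)*(1/(619/(-1 + 619*(-200)) - 127410) - 8758) = -177115*(1/(619/(-1 - 123800) - 127410) - 8758) = -177115*(1/(619/(-123801) - 127410) - 8758) = -177115*(1/(619*(-1/123801) - 127410) - 8758) = -177115*(1/(-619/123801 - 127410) - 8758) = -177115*(1/(-15773486029/123801) - 8758) = -177115*(-123801/15773486029 - 8758) = -177115*(-138144190765783/15773486029) = 24467408347481656045/15773486029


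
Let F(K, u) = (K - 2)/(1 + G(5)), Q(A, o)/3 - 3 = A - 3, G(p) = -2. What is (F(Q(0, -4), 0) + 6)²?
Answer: 64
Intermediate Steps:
Q(A, o) = 3*A (Q(A, o) = 9 + 3*(A - 3) = 9 + 3*(-3 + A) = 9 + (-9 + 3*A) = 3*A)
F(K, u) = 2 - K (F(K, u) = (K - 2)/(1 - 2) = (-2 + K)/(-1) = (-2 + K)*(-1) = 2 - K)
(F(Q(0, -4), 0) + 6)² = ((2 - 3*0) + 6)² = ((2 - 1*0) + 6)² = ((2 + 0) + 6)² = (2 + 6)² = 8² = 64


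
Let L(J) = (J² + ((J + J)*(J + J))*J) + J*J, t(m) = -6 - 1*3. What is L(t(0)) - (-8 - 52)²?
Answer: -6354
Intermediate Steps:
t(m) = -9 (t(m) = -6 - 3 = -9)
L(J) = 2*J² + 4*J³ (L(J) = (J² + ((2*J)*(2*J))*J) + J² = (J² + (4*J²)*J) + J² = (J² + 4*J³) + J² = 2*J² + 4*J³)
L(t(0)) - (-8 - 52)² = (-9)²*(2 + 4*(-9)) - (-8 - 52)² = 81*(2 - 36) - 1*(-60)² = 81*(-34) - 1*3600 = -2754 - 3600 = -6354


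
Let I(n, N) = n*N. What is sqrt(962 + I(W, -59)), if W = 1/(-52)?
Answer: sqrt(651079)/26 ≈ 31.034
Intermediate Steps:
W = -1/52 ≈ -0.019231
I(n, N) = N*n
sqrt(962 + I(W, -59)) = sqrt(962 - 59*(-1/52)) = sqrt(962 + 59/52) = sqrt(50083/52) = sqrt(651079)/26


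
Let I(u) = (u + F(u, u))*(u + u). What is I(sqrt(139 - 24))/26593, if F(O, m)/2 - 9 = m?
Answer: 690/26593 + 36*sqrt(115)/26593 ≈ 0.040464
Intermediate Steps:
F(O, m) = 18 + 2*m
I(u) = 2*u*(18 + 3*u) (I(u) = (u + (18 + 2*u))*(u + u) = (18 + 3*u)*(2*u) = 2*u*(18 + 3*u))
I(sqrt(139 - 24))/26593 = (6*sqrt(139 - 24)*(6 + sqrt(139 - 24)))/26593 = (6*sqrt(115)*(6 + sqrt(115)))*(1/26593) = 6*sqrt(115)*(6 + sqrt(115))/26593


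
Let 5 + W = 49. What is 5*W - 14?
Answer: 206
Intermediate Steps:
W = 44 (W = -5 + 49 = 44)
5*W - 14 = 5*44 - 14 = 220 - 14 = 206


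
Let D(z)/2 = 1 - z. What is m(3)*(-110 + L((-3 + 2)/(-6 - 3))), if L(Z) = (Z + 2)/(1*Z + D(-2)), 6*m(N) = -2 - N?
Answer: 6031/66 ≈ 91.379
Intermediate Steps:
D(z) = 2 - 2*z (D(z) = 2*(1 - z) = 2 - 2*z)
m(N) = -1/3 - N/6 (m(N) = (-2 - N)/6 = -1/3 - N/6)
L(Z) = (2 + Z)/(6 + Z) (L(Z) = (Z + 2)/(1*Z + (2 - 2*(-2))) = (2 + Z)/(Z + (2 + 4)) = (2 + Z)/(Z + 6) = (2 + Z)/(6 + Z))
m(3)*(-110 + L((-3 + 2)/(-6 - 3))) = (-1/3 - 1/6*3)*(-110 + (2 + (-3 + 2)/(-6 - 3))/(6 + (-3 + 2)/(-6 - 3))) = (-1/3 - 1/2)*(-110 + (2 - 1/(-9))/(6 - 1/(-9))) = -5*(-110 + (2 - 1*(-1/9))/(6 - 1*(-1/9)))/6 = -5*(-110 + (2 + 1/9)/(6 + 1/9))/6 = -5*(-110 + (19/9)/(55/9))/6 = -5*(-110 + (9/55)*(19/9))/6 = -5*(-110 + 19/55)/6 = -5/6*(-6031/55) = 6031/66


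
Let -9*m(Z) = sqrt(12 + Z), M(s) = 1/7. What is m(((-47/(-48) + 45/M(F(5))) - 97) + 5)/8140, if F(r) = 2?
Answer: -sqrt(33981)/879120 ≈ -0.00020969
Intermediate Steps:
M(s) = 1/7
m(Z) = -sqrt(12 + Z)/9
m(((-47/(-48) + 45/M(F(5))) - 97) + 5)/8140 = -sqrt(12 + (((-47/(-48) + 45/(1/7)) - 97) + 5))/9/8140 = -sqrt(12 + (((-47*(-1/48) + 45*7) - 97) + 5))/9*(1/8140) = -sqrt(12 + (((47/48 + 315) - 97) + 5))/9*(1/8140) = -sqrt(12 + ((15167/48 - 97) + 5))/9*(1/8140) = -sqrt(12 + (10511/48 + 5))/9*(1/8140) = -sqrt(12 + 10751/48)/9*(1/8140) = -sqrt(33981)/108*(1/8140) = -sqrt(33981)/879120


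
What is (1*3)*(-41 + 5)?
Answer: -108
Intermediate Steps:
(1*3)*(-41 + 5) = 3*(-36) = -108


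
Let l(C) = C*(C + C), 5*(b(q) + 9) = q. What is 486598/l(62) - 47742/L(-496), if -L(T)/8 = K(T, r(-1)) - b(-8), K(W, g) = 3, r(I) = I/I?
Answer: 131244487/261392 ≈ 502.10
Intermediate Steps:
r(I) = 1
b(q) = -9 + q/5
l(C) = 2*C² (l(C) = C*(2*C) = 2*C²)
L(T) = -544/5 (L(T) = -8*(3 - (-9 + (⅕)*(-8))) = -8*(3 - (-9 - 8/5)) = -8*(3 - 1*(-53/5)) = -8*(3 + 53/5) = -8*68/5 = -544/5)
486598/l(62) - 47742/L(-496) = 486598/((2*62²)) - 47742/(-544/5) = 486598/((2*3844)) - 47742*(-5/544) = 486598/7688 + 119355/272 = 486598*(1/7688) + 119355/272 = 243299/3844 + 119355/272 = 131244487/261392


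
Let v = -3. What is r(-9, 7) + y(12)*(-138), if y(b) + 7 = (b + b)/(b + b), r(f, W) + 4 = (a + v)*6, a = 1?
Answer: 812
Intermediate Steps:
r(f, W) = -16 (r(f, W) = -4 + (1 - 3)*6 = -4 - 2*6 = -4 - 12 = -16)
y(b) = -6 (y(b) = -7 + (b + b)/(b + b) = -7 + (2*b)/((2*b)) = -7 + (2*b)*(1/(2*b)) = -7 + 1 = -6)
r(-9, 7) + y(12)*(-138) = -16 - 6*(-138) = -16 + 828 = 812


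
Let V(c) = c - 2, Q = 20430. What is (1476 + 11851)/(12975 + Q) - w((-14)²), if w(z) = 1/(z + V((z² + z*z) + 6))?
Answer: 1026572059/2573253960 ≈ 0.39894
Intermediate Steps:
V(c) = -2 + c
w(z) = 1/(4 + z + 2*z²) (w(z) = 1/(z + (-2 + ((z² + z*z) + 6))) = 1/(z + (-2 + ((z² + z²) + 6))) = 1/(z + (-2 + (2*z² + 6))) = 1/(z + (-2 + (6 + 2*z²))) = 1/(z + (4 + 2*z²)) = 1/(4 + z + 2*z²))
(1476 + 11851)/(12975 + Q) - w((-14)²) = (1476 + 11851)/(12975 + 20430) - 1/(4 + (-14)² + 2*((-14)²)²) = 13327/33405 - 1/(4 + 196 + 2*196²) = 13327*(1/33405) - 1/(4 + 196 + 2*38416) = 13327/33405 - 1/(4 + 196 + 76832) = 13327/33405 - 1/77032 = 1026572059/2573253960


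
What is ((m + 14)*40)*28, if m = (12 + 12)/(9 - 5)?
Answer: 22400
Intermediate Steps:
m = 6 (m = 24/4 = 24*(¼) = 6)
((m + 14)*40)*28 = ((6 + 14)*40)*28 = (20*40)*28 = 800*28 = 22400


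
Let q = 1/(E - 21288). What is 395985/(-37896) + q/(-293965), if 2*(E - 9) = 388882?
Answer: -3359508184867991/321506931256280 ≈ -10.449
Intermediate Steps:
E = 194450 (E = 9 + (1/2)*388882 = 9 + 194441 = 194450)
q = 1/173162 (q = 1/(194450 - 21288) = 1/173162 ≈ 5.7749e-6)
395985/(-37896) + q/(-293965) = 395985/(-37896) + (1/173162)/(-293965) = 395985*(-1/37896) + (1/173162)*(-1/293965) = -131995/12632 - 1/50903567330 = -3359508184867991/321506931256280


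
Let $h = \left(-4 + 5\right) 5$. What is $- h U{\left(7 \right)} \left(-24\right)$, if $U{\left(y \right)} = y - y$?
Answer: $0$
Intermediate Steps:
$h = 5$ ($h = 1 \cdot 5 = 5$)
$U{\left(y \right)} = 0$
$- h U{\left(7 \right)} \left(-24\right) = \left(-1\right) 5 \cdot 0 \left(-24\right) = \left(-5\right) 0 \left(-24\right) = 0 \left(-24\right) = 0$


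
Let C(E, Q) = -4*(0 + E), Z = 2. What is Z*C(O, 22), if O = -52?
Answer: 416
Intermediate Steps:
C(E, Q) = -4*E
Z*C(O, 22) = 2*(-4*(-52)) = 2*208 = 416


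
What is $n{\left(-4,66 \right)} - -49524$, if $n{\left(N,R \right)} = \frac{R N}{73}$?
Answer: $\frac{3614988}{73} \approx 49520.0$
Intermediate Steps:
$n{\left(N,R \right)} = \frac{N R}{73}$ ($n{\left(N,R \right)} = N R \frac{1}{73} = \frac{N R}{73}$)
$n{\left(-4,66 \right)} - -49524 = \frac{1}{73} \left(-4\right) 66 - -49524 = - \frac{264}{73} + 49524 = \frac{3614988}{73}$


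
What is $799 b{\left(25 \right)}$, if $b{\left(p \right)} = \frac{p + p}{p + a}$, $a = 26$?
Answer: $\frac{2350}{3} \approx 783.33$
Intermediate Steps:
$b{\left(p \right)} = \frac{2 p}{26 + p}$ ($b{\left(p \right)} = \frac{p + p}{p + 26} = \frac{2 p}{26 + p}$)
$799 b{\left(25 \right)} = 799 \cdot 2 \cdot 25 \frac{1}{26 + 25} = 799 \cdot 2 \cdot 25 \cdot \frac{1}{51} = 799 \cdot \frac{50}{51} = \frac{2350}{3}$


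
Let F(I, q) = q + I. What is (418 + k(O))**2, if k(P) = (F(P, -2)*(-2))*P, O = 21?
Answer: 144400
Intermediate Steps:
F(I, q) = I + q
k(P) = P*(4 - 2*P) (k(P) = ((P - 2)*(-2))*P = ((-2 + P)*(-2))*P = (4 - 2*P)*P = P*(4 - 2*P))
(418 + k(O))**2 = (418 + 2*21*(2 - 1*21))**2 = (418 + 2*21*(2 - 21))**2 = (418 + 2*21*(-19))**2 = (418 - 798)**2 = (-380)**2 = 144400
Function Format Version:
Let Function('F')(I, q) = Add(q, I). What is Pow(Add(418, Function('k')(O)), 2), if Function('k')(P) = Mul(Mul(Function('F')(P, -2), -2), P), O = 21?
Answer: 144400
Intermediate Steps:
Function('F')(I, q) = Add(I, q)
Function('k')(P) = Mul(P, Add(4, Mul(-2, P))) (Function('k')(P) = Mul(Mul(Add(P, -2), -2), P) = Mul(Mul(Add(-2, P), -2), P) = Mul(Add(4, Mul(-2, P)), P) = Mul(P, Add(4, Mul(-2, P))))
Pow(Add(418, Function('k')(O)), 2) = Pow(Add(418, Mul(2, 21, Add(2, Mul(-1, 21)))), 2) = Pow(Add(418, Mul(2, 21, Add(2, -21))), 2) = Pow(Add(418, Mul(2, 21, -19)), 2) = Pow(Add(418, -798), 2) = Pow(-380, 2) = 144400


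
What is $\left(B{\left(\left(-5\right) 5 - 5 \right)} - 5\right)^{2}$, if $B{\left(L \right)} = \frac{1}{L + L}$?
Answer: $\frac{90601}{3600} \approx 25.167$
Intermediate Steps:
$B{\left(L \right)} = \frac{1}{2 L}$
$\left(B{\left(\left(-5\right) 5 - 5 \right)} - 5\right)^{2} = \left(\frac{1}{2 \left(\left(-5\right) 5 - 5\right)} - 5\right)^{2} = \left(\frac{1}{2 \left(-25 - 5\right)} - 5\right)^{2} = \left(\frac{1}{2 \left(-30\right)} - 5\right)^{2} = \left(\frac{1}{2} \left(- \frac{1}{30}\right) - 5\right)^{2} = \left(- \frac{1}{60} - 5\right)^{2} = \left(- \frac{301}{60}\right)^{2} = \frac{90601}{3600}$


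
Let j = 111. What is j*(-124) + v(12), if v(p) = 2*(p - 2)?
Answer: -13744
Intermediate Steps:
v(p) = -4 + 2*p (v(p) = 2*(-2 + p) = -4 + 2*p)
j*(-124) + v(12) = 111*(-124) + (-4 + 2*12) = -13764 + (-4 + 24) = -13764 + 20 = -13744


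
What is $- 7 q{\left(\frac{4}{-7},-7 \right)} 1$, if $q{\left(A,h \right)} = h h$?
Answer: $-343$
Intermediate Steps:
$q{\left(A,h \right)} = h^{2}$
$- 7 q{\left(\frac{4}{-7},-7 \right)} 1 = - 7 \left(-7\right)^{2} \cdot 1 = - 7 \cdot 49 \cdot 1 = \left(-7\right) 49 = -343$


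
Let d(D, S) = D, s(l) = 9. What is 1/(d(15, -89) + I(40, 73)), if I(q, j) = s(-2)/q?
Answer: 40/609 ≈ 0.065681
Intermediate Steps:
I(q, j) = 9/q
1/(d(15, -89) + I(40, 73)) = 1/(15 + 9/40) = 1/(609/40) = 40/609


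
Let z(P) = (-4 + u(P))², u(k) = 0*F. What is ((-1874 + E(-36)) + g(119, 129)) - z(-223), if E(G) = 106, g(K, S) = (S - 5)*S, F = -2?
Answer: 14212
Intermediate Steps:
u(k) = 0 (u(k) = 0*(-2) = 0)
g(K, S) = S*(-5 + S) (g(K, S) = (-5 + S)*S = S*(-5 + S))
z(P) = 16 (z(P) = (-4 + 0)² = (-4)² = 16)
((-1874 + E(-36)) + g(119, 129)) - z(-223) = ((-1874 + 106) + 129*(-5 + 129)) - 1*16 = (-1768 + 129*124) - 16 = (-1768 + 15996) - 16 = 14228 - 16 = 14212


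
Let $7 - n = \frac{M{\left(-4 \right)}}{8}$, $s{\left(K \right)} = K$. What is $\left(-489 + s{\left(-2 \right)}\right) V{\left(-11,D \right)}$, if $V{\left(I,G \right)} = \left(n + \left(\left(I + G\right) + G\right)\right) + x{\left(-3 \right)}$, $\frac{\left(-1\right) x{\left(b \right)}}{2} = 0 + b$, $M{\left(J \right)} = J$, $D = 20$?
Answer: $- \frac{41735}{2} \approx -20868.0$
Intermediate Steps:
$x{\left(b \right)} = - 2 b$ ($x{\left(b \right)} = - 2 \left(0 + b\right) = - 2 b$)
$n = \frac{15}{2}$ ($n = 7 - - \frac{4}{8} = 7 - \left(-4\right) \frac{1}{8} = 7 - - \frac{1}{2} = 7 + \frac{1}{2} = \frac{15}{2} \approx 7.5$)
$V{\left(I,G \right)} = \frac{27}{2} + I + 2 G$ ($V{\left(I,G \right)} = \left(\frac{15}{2} + \left(\left(I + G\right) + G\right)\right) - -6 = \left(\frac{15}{2} + \left(\left(G + I\right) + G\right)\right) + 6 = \left(\frac{15}{2} + \left(I + 2 G\right)\right) + 6 = \left(\frac{15}{2} + I + 2 G\right) + 6 = \frac{27}{2} + I + 2 G$)
$\left(-489 + s{\left(-2 \right)}\right) V{\left(-11,D \right)} = \left(-489 - 2\right) \left(\frac{27}{2} - 11 + 2 \cdot 20\right) = - 491 \left(\frac{27}{2} - 11 + 40\right) = \left(-491\right) \frac{85}{2} = - \frac{41735}{2}$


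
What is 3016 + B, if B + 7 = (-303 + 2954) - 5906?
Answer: -246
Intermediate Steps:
B = -3262 (B = -7 + ((-303 + 2954) - 5906) = -7 + (2651 - 5906) = -7 - 3255 = -3262)
3016 + B = 3016 - 3262 = -246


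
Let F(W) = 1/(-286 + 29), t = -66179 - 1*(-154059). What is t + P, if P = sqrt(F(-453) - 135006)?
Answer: 87880 + I*sqrt(8917011551)/257 ≈ 87880.0 + 367.43*I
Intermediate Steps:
t = 87880 (t = -66179 + 154059 = 87880)
F(W) = -1/257 (F(W) = 1/(-257) = -1/257)
P = I*sqrt(8917011551)/257 (P = sqrt(-1/257 - 135006) = sqrt(-34696543/257) = I*sqrt(8917011551)/257 ≈ 367.43*I)
t + P = 87880 + I*sqrt(8917011551)/257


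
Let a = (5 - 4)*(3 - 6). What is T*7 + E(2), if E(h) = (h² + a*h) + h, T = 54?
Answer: 378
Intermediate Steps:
a = -3 (a = 1*(-3) = -3)
E(h) = h² - 2*h (E(h) = (h² - 3*h) + h = h² - 2*h)
T*7 + E(2) = 54*7 + 2*(-2 + 2) = 378 + 2*0 = 378 + 0 = 378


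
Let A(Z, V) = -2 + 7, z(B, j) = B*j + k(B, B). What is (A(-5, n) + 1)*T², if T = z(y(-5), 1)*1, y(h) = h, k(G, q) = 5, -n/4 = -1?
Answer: 0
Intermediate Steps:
n = 4 (n = -4*(-1) = 4)
z(B, j) = 5 + B*j (z(B, j) = B*j + 5 = 5 + B*j)
A(Z, V) = 5
T = 0 (T = (5 - 5*1)*1 = (5 - 5)*1 = 0*1 = 0)
(A(-5, n) + 1)*T² = (5 + 1)*0² = 6*0 = 0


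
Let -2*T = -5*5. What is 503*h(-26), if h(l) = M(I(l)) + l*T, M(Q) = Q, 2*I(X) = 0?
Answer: -163475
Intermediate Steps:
I(X) = 0 (I(X) = (½)*0 = 0)
T = 25/2 (T = -(-5)*5/2 = -½*(-25) = 25/2 ≈ 12.500)
h(l) = 25*l/2 (h(l) = 0 + l*(25/2) = 0 + 25*l/2 = 25*l/2)
503*h(-26) = 503*((25/2)*(-26)) = 503*(-325) = -163475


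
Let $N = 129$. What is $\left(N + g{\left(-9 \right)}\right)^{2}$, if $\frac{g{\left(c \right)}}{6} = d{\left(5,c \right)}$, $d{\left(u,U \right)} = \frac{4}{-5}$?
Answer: $\frac{385641}{25} \approx 15426.0$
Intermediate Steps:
$d{\left(u,U \right)} = - \frac{4}{5}$ ($d{\left(u,U \right)} = 4 \left(- \frac{1}{5}\right) = - \frac{4}{5}$)
$g{\left(c \right)} = - \frac{24}{5}$ ($g{\left(c \right)} = 6 \left(- \frac{4}{5}\right) = - \frac{24}{5}$)
$\left(N + g{\left(-9 \right)}\right)^{2} = \left(129 - \frac{24}{5}\right)^{2} = \left(\frac{621}{5}\right)^{2} = \frac{385641}{25}$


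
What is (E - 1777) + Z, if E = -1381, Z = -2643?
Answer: -5801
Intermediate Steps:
(E - 1777) + Z = (-1381 - 1777) - 2643 = -3158 - 2643 = -5801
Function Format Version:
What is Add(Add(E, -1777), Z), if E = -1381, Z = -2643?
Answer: -5801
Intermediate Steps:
Add(Add(E, -1777), Z) = Add(Add(-1381, -1777), -2643) = Add(-3158, -2643) = -5801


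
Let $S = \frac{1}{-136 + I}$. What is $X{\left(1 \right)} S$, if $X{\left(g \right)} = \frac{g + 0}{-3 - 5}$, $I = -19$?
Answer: $\frac{1}{1240} \approx 0.00080645$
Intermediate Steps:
$X{\left(g \right)} = - \frac{g}{8}$ ($X{\left(g \right)} = \frac{g}{-8} = g \left(- \frac{1}{8}\right) = - \frac{g}{8}$)
$S = - \frac{1}{155}$ ($S = \frac{1}{-136 - 19} = \frac{1}{-155} = - \frac{1}{155} \approx -0.0064516$)
$X{\left(1 \right)} S = \left(- \frac{1}{8}\right) 1 \left(- \frac{1}{155}\right) = \left(- \frac{1}{8}\right) \left(- \frac{1}{155}\right) = \frac{1}{1240}$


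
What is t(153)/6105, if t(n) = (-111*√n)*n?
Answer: -459*√17/55 ≈ -34.409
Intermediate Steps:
t(n) = -111*n^(3/2)
t(153)/6105 = -50949*√17/6105 = -50949*√17*(1/6105) = -459*√17/55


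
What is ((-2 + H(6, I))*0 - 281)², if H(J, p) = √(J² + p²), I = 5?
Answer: 78961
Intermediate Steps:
((-2 + H(6, I))*0 - 281)² = ((-2 + √(6² + 5²))*0 - 281)² = ((-2 + √(36 + 25))*0 - 281)² = ((-2 + √61)*0 - 281)² = (0 - 281)² = (-281)² = 78961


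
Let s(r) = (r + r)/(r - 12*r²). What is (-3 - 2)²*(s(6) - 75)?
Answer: -133175/71 ≈ -1875.7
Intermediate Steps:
s(r) = 2*r/(r - 12*r²) (s(r) = (2*r)/(r - 12*r²) = 2*r/(r - 12*r²))
(-3 - 2)²*(s(6) - 75) = (-3 - 2)²*(-2/(-1 + 12*6) - 75) = (-5)²*(-2/(-1 + 72) - 75) = 25*(-2/71 - 75) = 25*(-5327/71) = -133175/71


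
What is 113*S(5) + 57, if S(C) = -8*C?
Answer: -4463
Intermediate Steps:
113*S(5) + 57 = 113*(-8*5) + 57 = 113*(-40) + 57 = -4520 + 57 = -4463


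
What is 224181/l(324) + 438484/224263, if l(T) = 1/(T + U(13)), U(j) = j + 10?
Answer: 17445600188725/224263 ≈ 7.7791e+7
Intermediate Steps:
U(j) = 10 + j
l(T) = 1/(23 + T) (l(T) = 1/(T + (10 + 13)) = 1/(T + 23) = 1/(23 + T))
224181/l(324) + 438484/224263 = 224181/(1/(23 + 324)) + 438484/224263 = 224181/(1/347) + 438484*(1/224263) = 224181/(1/347) + 438484/224263 = 224181*347 + 438484/224263 = 77790807 + 438484/224263 = 17445600188725/224263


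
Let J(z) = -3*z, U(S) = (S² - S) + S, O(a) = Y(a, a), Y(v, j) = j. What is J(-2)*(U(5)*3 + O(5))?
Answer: 480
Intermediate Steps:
O(a) = a
U(S) = S²
J(-2)*(U(5)*3 + O(5)) = (-3*(-2))*(5²*3 + 5) = 6*(25*3 + 5) = 6*(75 + 5) = 6*80 = 480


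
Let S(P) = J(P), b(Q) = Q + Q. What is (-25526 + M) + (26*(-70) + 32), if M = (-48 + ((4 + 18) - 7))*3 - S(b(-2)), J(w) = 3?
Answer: -27416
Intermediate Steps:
b(Q) = 2*Q
S(P) = 3
M = -102 (M = (-48 + ((4 + 18) - 7))*3 - 1*3 = (-48 + (22 - 7))*3 - 3 = (-48 + 15)*3 - 3 = -33*3 - 3 = -99 - 3 = -102)
(-25526 + M) + (26*(-70) + 32) = (-25526 - 102) + (26*(-70) + 32) = -25628 + (-1820 + 32) = -25628 - 1788 = -27416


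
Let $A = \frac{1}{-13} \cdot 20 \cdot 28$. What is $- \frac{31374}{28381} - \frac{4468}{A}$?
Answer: $\frac{407728141}{3973340} \approx 102.62$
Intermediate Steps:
$A = - \frac{560}{13}$ ($A = \left(- \frac{1}{13}\right) 20 \cdot 28 = \left(- \frac{20}{13}\right) 28 = - \frac{560}{13} \approx -43.077$)
$- \frac{31374}{28381} - \frac{4468}{A} = - \frac{31374}{28381} - \frac{4468}{- \frac{560}{13}} = \left(-31374\right) \frac{1}{28381} - - \frac{14521}{140} = - \frac{31374}{28381} + \frac{14521}{140} = \frac{407728141}{3973340}$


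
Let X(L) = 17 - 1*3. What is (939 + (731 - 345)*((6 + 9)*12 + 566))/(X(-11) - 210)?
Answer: -288895/196 ≈ -1474.0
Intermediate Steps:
X(L) = 14 (X(L) = 17 - 3 = 14)
(939 + (731 - 345)*((6 + 9)*12 + 566))/(X(-11) - 210) = (939 + (731 - 345)*((6 + 9)*12 + 566))/(14 - 210) = (939 + 386*(15*12 + 566))/(-196) = (939 + 386*(180 + 566))*(-1/196) = (939 + 386*746)*(-1/196) = (939 + 287956)*(-1/196) = 288895*(-1/196) = -288895/196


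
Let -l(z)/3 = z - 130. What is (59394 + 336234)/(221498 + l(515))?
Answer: 395628/220343 ≈ 1.7955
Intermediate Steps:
l(z) = 390 - 3*z (l(z) = -3*(z - 130) = -3*(-130 + z) = 390 - 3*z)
(59394 + 336234)/(221498 + l(515)) = (59394 + 336234)/(221498 + (390 - 3*515)) = 395628/(221498 + (390 - 1545)) = 395628/(221498 - 1155) = 395628/220343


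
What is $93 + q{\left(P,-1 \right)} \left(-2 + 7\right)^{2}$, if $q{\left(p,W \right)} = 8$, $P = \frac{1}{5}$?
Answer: $293$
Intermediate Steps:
$P = \frac{1}{5} \approx 0.2$
$93 + q{\left(P,-1 \right)} \left(-2 + 7\right)^{2} = 93 + 8 \left(-2 + 7\right)^{2} = 93 + 8 \cdot 5^{2} = 93 + 8 \cdot 25 = 93 + 200 = 293$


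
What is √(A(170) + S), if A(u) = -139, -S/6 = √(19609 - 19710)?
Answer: √(-139 - 6*I*√101) ≈ 2.5016 - 12.052*I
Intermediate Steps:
S = -6*I*√101 (S = -6*√(19609 - 19710) = -6*I*√101 ≈ -60.299*I)
√(A(170) + S) = √(-139 - 6*I*√101)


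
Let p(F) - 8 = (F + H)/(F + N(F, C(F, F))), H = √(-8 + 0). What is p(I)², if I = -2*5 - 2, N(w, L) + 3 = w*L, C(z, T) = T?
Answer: 1040392/16641 + 1360*I*√2/5547 ≈ 62.52 + 0.34673*I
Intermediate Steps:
N(w, L) = -3 + L*w (N(w, L) = -3 + w*L = -3 + L*w)
H = 2*I*√2 (H = √(-8) = 2*I*√2 ≈ 2.8284*I)
I = -12 (I = -10 - 2 = -12)
p(F) = 8 + (F + 2*I*√2)/(-3 + F + F²) (p(F) = 8 + (F + 2*I*√2)/(F + (-3 + F*F)) = 8 + (F + 2*I*√2)/(F + (-3 + F²)) = 8 + (F + 2*I*√2)/(-3 + F + F²))
p(I)² = ((-24 + 8*(-12)² + 9*(-12) + 2*I*√2)/(-3 - 12 + (-12)²))² = ((-24 + 8*144 - 108 + 2*I*√2)/(-3 - 12 + 144))² = ((-24 + 1152 - 108 + 2*I*√2)/129)² = ((1020 + 2*I*√2)/129)² = (340/43 + 2*I*√2/129)²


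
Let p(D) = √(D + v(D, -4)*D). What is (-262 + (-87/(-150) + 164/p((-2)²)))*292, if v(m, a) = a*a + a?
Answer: -1908366/25 + 23944*√13/13 ≈ -69694.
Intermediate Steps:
v(m, a) = a + a² (v(m, a) = a² + a = a + a²)
p(D) = √13*√D (p(D) = √(D + (-4*(1 - 4))*D) = √(D + (-4*(-3))*D) = √(D + 12*D) = √(13*D) = √13*√D)
(-262 + (-87/(-150) + 164/p((-2)²)))*292 = (-262 + (-87/(-150) + 164/((√13*√((-2)²)))))*292 = (-262 + (-87*(-1/150) + 164/((√13*√4))))*292 = (-262 + (29/50 + 164/((√13*2))))*292 = (-262 + (29/50 + 164/((2*√13))))*292 = (-262 + (29/50 + 164*(√13/26)))*292 = (-262 + (29/50 + 82*√13/13))*292 = (-13071/50 + 82*√13/13)*292 = -1908366/25 + 23944*√13/13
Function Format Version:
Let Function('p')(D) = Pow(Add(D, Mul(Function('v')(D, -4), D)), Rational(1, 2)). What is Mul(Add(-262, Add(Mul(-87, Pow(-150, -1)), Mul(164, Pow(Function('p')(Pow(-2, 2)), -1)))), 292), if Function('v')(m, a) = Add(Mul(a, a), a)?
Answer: Add(Rational(-1908366, 25), Mul(Rational(23944, 13), Pow(13, Rational(1, 2)))) ≈ -69694.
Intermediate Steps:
Function('v')(m, a) = Add(a, Pow(a, 2)) (Function('v')(m, a) = Add(Pow(a, 2), a) = Add(a, Pow(a, 2)))
Function('p')(D) = Mul(Pow(13, Rational(1, 2)), Pow(D, Rational(1, 2))) (Function('p')(D) = Pow(Add(D, Mul(Mul(-4, Add(1, -4)), D)), Rational(1, 2)) = Pow(Add(D, Mul(Mul(-4, -3), D)), Rational(1, 2)) = Pow(Add(D, Mul(12, D)), Rational(1, 2)) = Pow(Mul(13, D), Rational(1, 2)) = Mul(Pow(13, Rational(1, 2)), Pow(D, Rational(1, 2))))
Mul(Add(-262, Add(Mul(-87, Pow(-150, -1)), Mul(164, Pow(Function('p')(Pow(-2, 2)), -1)))), 292) = Mul(Add(-262, Add(Mul(-87, Pow(-150, -1)), Mul(164, Pow(Mul(Pow(13, Rational(1, 2)), Pow(Pow(-2, 2), Rational(1, 2))), -1)))), 292) = Mul(Add(-262, Add(Mul(-87, Rational(-1, 150)), Mul(164, Pow(Mul(Pow(13, Rational(1, 2)), Pow(4, Rational(1, 2))), -1)))), 292) = Mul(Add(-262, Add(Rational(29, 50), Mul(164, Pow(Mul(Pow(13, Rational(1, 2)), 2), -1)))), 292) = Mul(Add(-262, Add(Rational(29, 50), Mul(164, Pow(Mul(2, Pow(13, Rational(1, 2))), -1)))), 292) = Mul(Add(-262, Add(Rational(29, 50), Mul(164, Mul(Rational(1, 26), Pow(13, Rational(1, 2)))))), 292) = Mul(Add(-262, Add(Rational(29, 50), Mul(Rational(82, 13), Pow(13, Rational(1, 2))))), 292) = Mul(Add(Rational(-13071, 50), Mul(Rational(82, 13), Pow(13, Rational(1, 2)))), 292) = Add(Rational(-1908366, 25), Mul(Rational(23944, 13), Pow(13, Rational(1, 2))))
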